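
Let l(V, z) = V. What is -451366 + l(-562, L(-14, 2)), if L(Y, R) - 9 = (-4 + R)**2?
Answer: -451928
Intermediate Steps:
L(Y, R) = 9 + (-4 + R)**2
-451366 + l(-562, L(-14, 2)) = -451366 - 562 = -451928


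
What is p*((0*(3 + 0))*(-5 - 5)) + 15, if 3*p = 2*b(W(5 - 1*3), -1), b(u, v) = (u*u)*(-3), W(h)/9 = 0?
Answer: 15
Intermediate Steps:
W(h) = 0 (W(h) = 9*0 = 0)
b(u, v) = -3*u**2 (b(u, v) = u**2*(-3) = -3*u**2)
p = 0 (p = (2*(-3*0**2))/3 = (2*(-3*0))/3 = (2*0)/3 = (1/3)*0 = 0)
p*((0*(3 + 0))*(-5 - 5)) + 15 = 0*((0*(3 + 0))*(-5 - 5)) + 15 = 0*((0*3)*(-10)) + 15 = 0*(0*(-10)) + 15 = 0*0 + 15 = 0 + 15 = 15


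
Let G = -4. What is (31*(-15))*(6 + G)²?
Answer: -1860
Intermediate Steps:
(31*(-15))*(6 + G)² = (31*(-15))*(6 - 4)² = -465*2² = -465*4 = -1860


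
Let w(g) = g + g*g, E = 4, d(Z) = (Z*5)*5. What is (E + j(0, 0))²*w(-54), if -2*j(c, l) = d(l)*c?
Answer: 45792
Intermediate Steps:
d(Z) = 25*Z (d(Z) = (5*Z)*5 = 25*Z)
j(c, l) = -25*c*l/2 (j(c, l) = -25*l*c/2 = -25*c*l/2)
w(g) = g + g²
(E + j(0, 0))²*w(-54) = (4 - 25/2*0*0)²*(-54*(1 - 54)) = (4 + 0)²*(-54*(-53)) = 4²*2862 = 16*2862 = 45792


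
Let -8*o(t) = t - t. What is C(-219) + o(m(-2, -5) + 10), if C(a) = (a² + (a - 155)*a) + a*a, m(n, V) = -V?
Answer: 177828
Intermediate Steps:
C(a) = 2*a² + a*(-155 + a) (C(a) = (a² + (-155 + a)*a) + a² = (a² + a*(-155 + a)) + a² = 2*a² + a*(-155 + a))
o(t) = 0 (o(t) = -(t - t)/8 = -⅛*0 = 0)
C(-219) + o(m(-2, -5) + 10) = -219*(-155 + 3*(-219)) + 0 = -219*(-155 - 657) + 0 = -219*(-812) + 0 = 177828 + 0 = 177828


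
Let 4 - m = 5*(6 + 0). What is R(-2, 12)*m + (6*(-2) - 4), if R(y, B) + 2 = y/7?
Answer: 304/7 ≈ 43.429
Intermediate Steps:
R(y, B) = -2 + y/7
m = -26 (m = 4 - 5*(6 + 0) = 4 - 5*6 = 4 - 1*30 = 4 - 30 = -26)
R(-2, 12)*m + (6*(-2) - 4) = (-2 + (⅐)*(-2))*(-26) + (6*(-2) - 4) = (-2 - 2/7)*(-26) + (-12 - 4) = -16/7*(-26) - 16 = 416/7 - 16 = 304/7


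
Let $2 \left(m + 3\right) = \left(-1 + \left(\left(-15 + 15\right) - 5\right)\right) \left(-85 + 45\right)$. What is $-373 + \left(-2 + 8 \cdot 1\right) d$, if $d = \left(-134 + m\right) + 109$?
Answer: $179$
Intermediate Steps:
$m = 117$ ($m = -3 + \frac{\left(-1 + \left(\left(-15 + 15\right) - 5\right)\right) \left(-85 + 45\right)}{2} = -3 + \frac{\left(-1 + \left(0 - 5\right)\right) \left(-40\right)}{2} = -3 + \frac{\left(-1 - 5\right) \left(-40\right)}{2} = -3 + \frac{\left(-6\right) \left(-40\right)}{2} = -3 + \frac{1}{2} \cdot 240 = -3 + 120 = 117$)
$d = 92$ ($d = \left(-134 + 117\right) + 109 = -17 + 109 = 92$)
$-373 + \left(-2 + 8 \cdot 1\right) d = -373 + \left(-2 + 8 \cdot 1\right) 92 = -373 + \left(-2 + 8\right) 92 = -373 + 6 \cdot 92 = -373 + 552 = 179$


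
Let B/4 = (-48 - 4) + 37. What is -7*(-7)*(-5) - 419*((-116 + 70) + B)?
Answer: 44169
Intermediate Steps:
B = -60 (B = 4*((-48 - 4) + 37) = 4*(-52 + 37) = 4*(-15) = -60)
-7*(-7)*(-5) - 419*((-116 + 70) + B) = -7*(-7)*(-5) - 419*((-116 + 70) - 60) = 49*(-5) - 419*(-46 - 60) = -245 - 419*(-106) = -245 + 44414 = 44169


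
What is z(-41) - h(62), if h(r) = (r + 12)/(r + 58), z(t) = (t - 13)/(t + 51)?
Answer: -361/60 ≈ -6.0167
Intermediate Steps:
z(t) = (-13 + t)/(51 + t)
h(r) = (12 + r)/(58 + r)
z(-41) - h(62) = (-13 - 41)/(51 - 41) - (12 + 62)/(58 + 62) = -54/10 - 74/120 = (⅒)*(-54) - 74/120 = -27/5 - 1*37/60 = -27/5 - 37/60 = -361/60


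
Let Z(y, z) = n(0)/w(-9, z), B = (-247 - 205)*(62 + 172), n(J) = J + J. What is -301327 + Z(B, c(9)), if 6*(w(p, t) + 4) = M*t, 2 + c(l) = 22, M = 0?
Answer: -301327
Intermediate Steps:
c(l) = 20 (c(l) = -2 + 22 = 20)
n(J) = 2*J
B = -105768 (B = -452*234 = -105768)
w(p, t) = -4 (w(p, t) = -4 + (0*t)/6 = -4 + (⅙)*0 = -4 + 0 = -4)
Z(y, z) = 0 (Z(y, z) = (2*0)/(-4) = 0*(-¼) = 0)
-301327 + Z(B, c(9)) = -301327 + 0 = -301327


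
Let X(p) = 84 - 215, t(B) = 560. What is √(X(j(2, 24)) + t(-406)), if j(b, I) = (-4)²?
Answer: √429 ≈ 20.712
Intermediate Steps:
j(b, I) = 16
X(p) = -131
√(X(j(2, 24)) + t(-406)) = √(-131 + 560) = √429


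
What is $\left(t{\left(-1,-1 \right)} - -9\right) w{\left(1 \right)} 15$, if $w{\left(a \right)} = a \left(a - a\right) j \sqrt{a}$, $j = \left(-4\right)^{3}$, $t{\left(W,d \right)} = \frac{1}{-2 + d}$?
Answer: $0$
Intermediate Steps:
$j = -64$
$w{\left(a \right)} = 0$ ($w{\left(a \right)} = a \left(a - a\right) \left(-64\right) \sqrt{a} = a 0 \left(-64\right) \sqrt{a} = 0 \left(-64\right) \sqrt{a} = 0 \sqrt{a} = 0$)
$\left(t{\left(-1,-1 \right)} - -9\right) w{\left(1 \right)} 15 = \left(\frac{1}{-2 - 1} - -9\right) 0 \cdot 15 = \left(\frac{1}{-3} + 9\right) 0 \cdot 15 = \left(- \frac{1}{3} + 9\right) 0 \cdot 15 = \frac{26}{3} \cdot 0 \cdot 15 = 0 \cdot 15 = 0$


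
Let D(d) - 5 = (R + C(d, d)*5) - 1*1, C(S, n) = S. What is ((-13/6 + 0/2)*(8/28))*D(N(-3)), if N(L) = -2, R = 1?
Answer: 65/21 ≈ 3.0952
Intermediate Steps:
D(d) = 5 + 5*d (D(d) = 5 + ((1 + d*5) - 1*1) = 5 + ((1 + 5*d) - 1) = 5 + 5*d)
((-13/6 + 0/2)*(8/28))*D(N(-3)) = ((-13/6 + 0/2)*(8/28))*(5 + 5*(-2)) = ((-13*⅙ + 0*(½))*(8*(1/28)))*(5 - 10) = ((-13/6 + 0)*(2/7))*(-5) = -13/6*2/7*(-5) = -13/21*(-5) = 65/21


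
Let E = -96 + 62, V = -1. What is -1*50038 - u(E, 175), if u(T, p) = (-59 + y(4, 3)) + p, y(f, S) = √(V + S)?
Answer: -50154 - √2 ≈ -50155.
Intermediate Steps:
E = -34
y(f, S) = √(-1 + S)
u(T, p) = -59 + p + √2 (u(T, p) = (-59 + √(-1 + 3)) + p = (-59 + √2) + p = -59 + p + √2)
-1*50038 - u(E, 175) = -1*50038 - (-59 + 175 + √2) = -50038 - (116 + √2) = -50038 + (-116 - √2) = -50154 - √2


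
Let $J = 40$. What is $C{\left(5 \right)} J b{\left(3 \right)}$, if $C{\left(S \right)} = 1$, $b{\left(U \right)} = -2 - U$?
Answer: $-200$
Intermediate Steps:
$C{\left(5 \right)} J b{\left(3 \right)} = 1 \cdot 40 \left(-2 - 3\right) = 40 \left(-2 - 3\right) = 40 \left(-5\right) = -200$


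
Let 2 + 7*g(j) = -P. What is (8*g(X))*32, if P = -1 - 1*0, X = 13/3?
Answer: -256/7 ≈ -36.571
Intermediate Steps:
X = 13/3 (X = 13*(1/3) = 13/3 ≈ 4.3333)
P = -1 (P = -1 + 0 = -1)
g(j) = -1/7 (g(j) = -2/7 + (-1*(-1))/7 = -2/7 + (1/7)*1 = -2/7 + 1/7 = -1/7)
(8*g(X))*32 = (8*(-1/7))*32 = -8/7*32 = -256/7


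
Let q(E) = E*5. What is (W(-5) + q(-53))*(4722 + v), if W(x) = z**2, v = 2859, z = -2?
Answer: -1978641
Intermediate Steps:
W(x) = 4 (W(x) = (-2)**2 = 4)
q(E) = 5*E
(W(-5) + q(-53))*(4722 + v) = (4 + 5*(-53))*(4722 + 2859) = (4 - 265)*7581 = -261*7581 = -1978641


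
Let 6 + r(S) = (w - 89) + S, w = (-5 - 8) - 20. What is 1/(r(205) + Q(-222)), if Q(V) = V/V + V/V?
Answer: 1/79 ≈ 0.012658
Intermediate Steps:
w = -33 (w = -13 - 20 = -33)
r(S) = -128 + S (r(S) = -6 + ((-33 - 89) + S) = -6 + (-122 + S) = -128 + S)
Q(V) = 2 (Q(V) = 1 + 1 = 2)
1/(r(205) + Q(-222)) = 1/((-128 + 205) + 2) = 1/(77 + 2) = 1/79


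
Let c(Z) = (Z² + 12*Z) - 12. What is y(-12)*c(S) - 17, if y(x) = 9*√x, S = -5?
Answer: -17 - 846*I*√3 ≈ -17.0 - 1465.3*I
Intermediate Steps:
c(Z) = -12 + Z² + 12*Z
y(-12)*c(S) - 17 = (9*√(-12))*(-12 + (-5)² + 12*(-5)) - 17 = (9*(2*I*√3))*(-12 + 25 - 60) - 17 = (18*I*√3)*(-47) - 17 = -846*I*√3 - 17 = -17 - 846*I*√3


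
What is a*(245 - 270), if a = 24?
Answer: -600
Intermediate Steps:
a*(245 - 270) = 24*(245 - 270) = 24*(-25) = -600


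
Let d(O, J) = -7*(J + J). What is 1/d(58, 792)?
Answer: -1/11088 ≈ -9.0188e-5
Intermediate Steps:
d(O, J) = -14*J
1/d(58, 792) = 1/(-14*792) = 1/(-11088) = -1/11088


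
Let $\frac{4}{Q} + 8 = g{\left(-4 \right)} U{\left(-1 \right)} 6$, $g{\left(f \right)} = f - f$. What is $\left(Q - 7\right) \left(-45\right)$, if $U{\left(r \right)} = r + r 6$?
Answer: $\frac{675}{2} \approx 337.5$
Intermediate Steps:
$U{\left(r \right)} = 7 r$ ($U{\left(r \right)} = r + 6 r = 7 r$)
$g{\left(f \right)} = 0$
$Q = - \frac{1}{2}$ ($Q = \frac{4}{-8 + 0 \cdot 7 \left(-1\right) 6} = \frac{4}{-8 + 0 \left(-7\right) 6} = \frac{4}{-8 + 0 \cdot 6} = \frac{4}{-8 + 0} = \frac{4}{-8} = 4 \left(- \frac{1}{8}\right) = - \frac{1}{2} \approx -0.5$)
$\left(Q - 7\right) \left(-45\right) = \left(- \frac{1}{2} - 7\right) \left(-45\right) = \left(- \frac{15}{2}\right) \left(-45\right) = \frac{675}{2}$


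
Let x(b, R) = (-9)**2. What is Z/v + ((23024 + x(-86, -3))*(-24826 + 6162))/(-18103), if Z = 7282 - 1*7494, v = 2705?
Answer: 1166477964764/48968615 ≈ 23821.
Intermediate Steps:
x(b, R) = 81
Z = -212 (Z = 7282 - 7494 = -212)
Z/v + ((23024 + x(-86, -3))*(-24826 + 6162))/(-18103) = -212/2705 + ((23024 + 81)*(-24826 + 6162))/(-18103) = -212*1/2705 + (23105*(-18664))*(-1/18103) = -212/2705 - 431231720*(-1/18103) = -212/2705 + 431231720/18103 = 1166477964764/48968615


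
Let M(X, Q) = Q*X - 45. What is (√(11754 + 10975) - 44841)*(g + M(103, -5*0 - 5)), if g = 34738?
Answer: -1532575698 + 34178*√22729 ≈ -1.5274e+9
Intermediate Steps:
M(X, Q) = -45 + Q*X
(√(11754 + 10975) - 44841)*(g + M(103, -5*0 - 5)) = (√(11754 + 10975) - 44841)*(34738 + (-45 + (-5*0 - 5)*103)) = (√22729 - 44841)*(34738 + (-45 + (0 - 5)*103)) = (-44841 + √22729)*(34738 + (-45 - 5*103)) = (-44841 + √22729)*(34738 + (-45 - 515)) = (-44841 + √22729)*(34738 - 560) = (-44841 + √22729)*34178 = -1532575698 + 34178*√22729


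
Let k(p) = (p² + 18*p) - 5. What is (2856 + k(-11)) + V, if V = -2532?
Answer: 242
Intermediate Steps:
k(p) = -5 + p² + 18*p
(2856 + k(-11)) + V = (2856 + (-5 + (-11)² + 18*(-11))) - 2532 = (2856 + (-5 + 121 - 198)) - 2532 = (2856 - 82) - 2532 = 2774 - 2532 = 242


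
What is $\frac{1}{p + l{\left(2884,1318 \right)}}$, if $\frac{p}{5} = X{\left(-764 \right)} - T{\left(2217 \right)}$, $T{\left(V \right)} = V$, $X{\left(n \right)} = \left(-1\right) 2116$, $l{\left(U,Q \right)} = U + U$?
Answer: $- \frac{1}{15897} \approx -6.2905 \cdot 10^{-5}$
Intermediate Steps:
$l{\left(U,Q \right)} = 2 U$
$X{\left(n \right)} = -2116$
$p = -21665$ ($p = 5 \left(-2116 - 2217\right) = 5 \left(-4333\right) = -21665$)
$\frac{1}{p + l{\left(2884,1318 \right)}} = \frac{1}{-21665 + 2 \cdot 2884} = \frac{1}{-21665 + 5768} = \frac{1}{-15897} = - \frac{1}{15897}$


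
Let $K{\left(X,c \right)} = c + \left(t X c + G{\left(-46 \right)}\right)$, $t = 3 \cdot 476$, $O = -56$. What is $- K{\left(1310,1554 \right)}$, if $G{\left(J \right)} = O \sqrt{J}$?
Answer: $-2907038274 + 56 i \sqrt{46} \approx -2.907 \cdot 10^{9} + 379.81 i$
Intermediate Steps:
$t = 1428$
$G{\left(J \right)} = - 56 \sqrt{J}$
$K{\left(X,c \right)} = c - 56 i \sqrt{46} + 1428 X c$ ($K{\left(X,c \right)} = c + \left(1428 X c - 56 \sqrt{-46}\right) = c + \left(1428 X c - 56 i \sqrt{46}\right) = c + \left(- 56 i \sqrt{46} + 1428 X c\right) = c - 56 i \sqrt{46} + 1428 X c$)
$- K{\left(1310,1554 \right)} = - (1554 - 56 i \sqrt{46} + 1428 \cdot 1310 \cdot 1554) = - (1554 - 56 i \sqrt{46} + 2907036720) = - (2907038274 - 56 i \sqrt{46}) = -2907038274 + 56 i \sqrt{46}$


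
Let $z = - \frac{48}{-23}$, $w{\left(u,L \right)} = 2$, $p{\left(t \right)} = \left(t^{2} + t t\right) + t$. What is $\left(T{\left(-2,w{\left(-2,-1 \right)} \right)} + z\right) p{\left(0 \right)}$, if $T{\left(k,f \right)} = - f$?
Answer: $0$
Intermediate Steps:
$p{\left(t \right)} = t + 2 t^{2}$ ($p{\left(t \right)} = \left(t^{2} + t^{2}\right) + t = 2 t^{2} + t = t + 2 t^{2}$)
$z = \frac{48}{23}$ ($z = \left(-48\right) \left(- \frac{1}{23}\right) = \frac{48}{23} \approx 2.087$)
$\left(T{\left(-2,w{\left(-2,-1 \right)} \right)} + z\right) p{\left(0 \right)} = \left(\left(-1\right) 2 + \frac{48}{23}\right) 0 \left(1 + 2 \cdot 0\right) = \left(-2 + \frac{48}{23}\right) 0 \left(1 + 0\right) = \frac{2 \cdot 0 \cdot 1}{23} = \frac{2}{23} \cdot 0 = 0$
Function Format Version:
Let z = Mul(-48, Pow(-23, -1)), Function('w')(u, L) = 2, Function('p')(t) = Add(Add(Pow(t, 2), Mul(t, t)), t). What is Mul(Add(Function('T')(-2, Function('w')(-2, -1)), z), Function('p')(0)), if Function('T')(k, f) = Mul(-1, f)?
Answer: 0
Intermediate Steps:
Function('p')(t) = Add(t, Mul(2, Pow(t, 2))) (Function('p')(t) = Add(Add(Pow(t, 2), Pow(t, 2)), t) = Add(Mul(2, Pow(t, 2)), t) = Add(t, Mul(2, Pow(t, 2))))
z = Rational(48, 23) (z = Mul(-48, Rational(-1, 23)) = Rational(48, 23) ≈ 2.0870)
Mul(Add(Function('T')(-2, Function('w')(-2, -1)), z), Function('p')(0)) = Mul(Add(Mul(-1, 2), Rational(48, 23)), Mul(0, Add(1, Mul(2, 0)))) = Mul(Add(-2, Rational(48, 23)), Mul(0, Add(1, 0))) = Mul(Rational(2, 23), Mul(0, 1)) = Mul(Rational(2, 23), 0) = 0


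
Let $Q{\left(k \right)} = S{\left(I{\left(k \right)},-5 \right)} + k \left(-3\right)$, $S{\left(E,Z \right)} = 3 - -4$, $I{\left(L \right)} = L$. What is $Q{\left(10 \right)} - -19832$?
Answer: $19809$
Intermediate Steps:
$S{\left(E,Z \right)} = 7$ ($S{\left(E,Z \right)} = 3 + 4 = 7$)
$Q{\left(k \right)} = 7 - 3 k$ ($Q{\left(k \right)} = 7 + k \left(-3\right) = 7 - 3 k$)
$Q{\left(10 \right)} - -19832 = \left(7 - 30\right) - -19832 = \left(7 - 30\right) + 19832 = -23 + 19832 = 19809$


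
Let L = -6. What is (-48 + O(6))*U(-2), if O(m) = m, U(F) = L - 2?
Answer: 336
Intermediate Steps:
U(F) = -8 (U(F) = -6 - 2 = -8)
(-48 + O(6))*U(-2) = (-48 + 6)*(-8) = -42*(-8) = 336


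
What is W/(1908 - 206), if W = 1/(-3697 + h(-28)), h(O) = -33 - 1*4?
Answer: -1/6355268 ≈ -1.5735e-7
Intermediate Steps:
h(O) = -37 (h(O) = -33 - 4 = -37)
W = -1/3734 (W = 1/(-3697 - 37) = 1/(-3734) = -1/3734 ≈ -0.00026781)
W/(1908 - 206) = -1/(3734*(1908 - 206)) = -1/3734/1702 = -1/3734*1/1702 = -1/6355268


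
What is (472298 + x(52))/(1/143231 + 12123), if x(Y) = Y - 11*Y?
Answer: 33786617359/868194707 ≈ 38.916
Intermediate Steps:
x(Y) = -10*Y
(472298 + x(52))/(1/143231 + 12123) = (472298 - 10*52)/(1/143231 + 12123) = (472298 - 520)/(1/143231 + 12123) = 471778/(1736389414/143231) = 471778*(143231/1736389414) = 33786617359/868194707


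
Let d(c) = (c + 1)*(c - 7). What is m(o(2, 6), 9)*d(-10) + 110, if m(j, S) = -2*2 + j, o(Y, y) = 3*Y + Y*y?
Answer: 2252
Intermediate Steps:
m(j, S) = -4 + j
d(c) = (1 + c)*(-7 + c)
m(o(2, 6), 9)*d(-10) + 110 = (-4 + 2*(3 + 6))*(-7 + (-10)² - 6*(-10)) + 110 = (-4 + 2*9)*(-7 + 100 + 60) + 110 = (-4 + 18)*153 + 110 = 14*153 + 110 = 2142 + 110 = 2252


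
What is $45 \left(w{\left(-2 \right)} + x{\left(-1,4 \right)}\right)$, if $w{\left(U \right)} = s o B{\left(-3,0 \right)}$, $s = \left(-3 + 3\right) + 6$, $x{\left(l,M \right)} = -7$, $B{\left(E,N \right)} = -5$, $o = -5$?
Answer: $6435$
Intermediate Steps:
$s = 6$ ($s = 0 + 6 = 6$)
$w{\left(U \right)} = 150$ ($w{\left(U \right)} = 6 \left(-5\right) \left(-5\right) = \left(-30\right) \left(-5\right) = 150$)
$45 \left(w{\left(-2 \right)} + x{\left(-1,4 \right)}\right) = 45 \left(150 - 7\right) = 45 \cdot 143 = 6435$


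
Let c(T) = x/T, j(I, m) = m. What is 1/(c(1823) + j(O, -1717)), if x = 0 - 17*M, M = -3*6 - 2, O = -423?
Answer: -1823/3129751 ≈ -0.00058247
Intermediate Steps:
M = -20 (M = -18 - 2 = -20)
x = 340 (x = 0 - 17*(-20) = 0 + 340 = 340)
c(T) = 340/T
1/(c(1823) + j(O, -1717)) = 1/(340/1823 - 1717) = 1/(-3129751/1823) = -1823/3129751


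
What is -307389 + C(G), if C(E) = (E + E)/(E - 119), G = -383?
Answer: -77154256/251 ≈ -3.0739e+5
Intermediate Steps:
C(E) = 2*E/(-119 + E) (C(E) = (2*E)/(-119 + E) = 2*E/(-119 + E))
-307389 + C(G) = -307389 + 2*(-383)/(-119 - 383) = -307389 + 2*(-383)/(-502) = -307389 + 2*(-383)*(-1/502) = -307389 + 383/251 = -77154256/251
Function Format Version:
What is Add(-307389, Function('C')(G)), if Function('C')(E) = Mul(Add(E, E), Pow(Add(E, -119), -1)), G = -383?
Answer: Rational(-77154256, 251) ≈ -3.0739e+5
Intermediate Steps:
Function('C')(E) = Mul(2, E, Pow(Add(-119, E), -1)) (Function('C')(E) = Mul(Mul(2, E), Pow(Add(-119, E), -1)) = Mul(2, E, Pow(Add(-119, E), -1)))
Add(-307389, Function('C')(G)) = Add(-307389, Mul(2, -383, Pow(Add(-119, -383), -1))) = Add(-307389, Mul(2, -383, Pow(-502, -1))) = Add(-307389, Mul(2, -383, Rational(-1, 502))) = Add(-307389, Rational(383, 251)) = Rational(-77154256, 251)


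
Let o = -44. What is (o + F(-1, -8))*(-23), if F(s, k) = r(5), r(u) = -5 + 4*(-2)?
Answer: 1311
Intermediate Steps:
r(u) = -13 (r(u) = -5 - 8 = -13)
F(s, k) = -13
(o + F(-1, -8))*(-23) = (-44 - 13)*(-23) = -57*(-23) = 1311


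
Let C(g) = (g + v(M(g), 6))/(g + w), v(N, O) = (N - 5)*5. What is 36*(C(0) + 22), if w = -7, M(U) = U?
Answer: 6444/7 ≈ 920.57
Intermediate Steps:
v(N, O) = -25 + 5*N (v(N, O) = (-5 + N)*5 = -25 + 5*N)
C(g) = (-25 + 6*g)/(-7 + g) (C(g) = (g + (-25 + 5*g))/(g - 7) = (-25 + 6*g)/(-7 + g))
36*(C(0) + 22) = 36*((-25 + 6*0)/(-7 + 0) + 22) = 36*((-25 + 0)/(-7) + 22) = 36*(-1/7*(-25) + 22) = 36*(25/7 + 22) = 36*(179/7) = 6444/7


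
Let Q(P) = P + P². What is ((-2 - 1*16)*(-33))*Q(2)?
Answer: 3564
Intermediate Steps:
((-2 - 1*16)*(-33))*Q(2) = ((-2 - 1*16)*(-33))*(2*(1 + 2)) = ((-2 - 16)*(-33))*(2*3) = -18*(-33)*6 = 594*6 = 3564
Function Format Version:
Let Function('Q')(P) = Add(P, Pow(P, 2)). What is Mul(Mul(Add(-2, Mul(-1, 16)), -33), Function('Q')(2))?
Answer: 3564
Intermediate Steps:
Mul(Mul(Add(-2, Mul(-1, 16)), -33), Function('Q')(2)) = Mul(Mul(Add(-2, Mul(-1, 16)), -33), Mul(2, Add(1, 2))) = Mul(Mul(Add(-2, -16), -33), Mul(2, 3)) = Mul(Mul(-18, -33), 6) = Mul(594, 6) = 3564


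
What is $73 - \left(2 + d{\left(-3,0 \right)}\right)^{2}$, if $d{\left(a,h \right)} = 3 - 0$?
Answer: $48$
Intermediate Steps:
$d{\left(a,h \right)} = 3$ ($d{\left(a,h \right)} = 3 + 0 = 3$)
$73 - \left(2 + d{\left(-3,0 \right)}\right)^{2} = 73 - \left(2 + 3\right)^{2} = 73 - 5^{2} = 73 - 25 = 48$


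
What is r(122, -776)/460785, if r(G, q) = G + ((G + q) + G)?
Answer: -82/92157 ≈ -0.00088979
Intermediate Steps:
r(G, q) = q + 3*G (r(G, q) = G + (q + 2*G) = q + 3*G)
r(122, -776)/460785 = (-776 + 3*122)/460785 = (-776 + 366)*(1/460785) = -410*1/460785 = -82/92157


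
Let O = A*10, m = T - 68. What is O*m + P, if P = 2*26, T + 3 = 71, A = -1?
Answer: 52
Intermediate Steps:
T = 68 (T = -3 + 71 = 68)
m = 0 (m = 68 - 68 = 0)
O = -10 (O = -1*10 = -10)
P = 52
O*m + P = -10*0 + 52 = 0 + 52 = 52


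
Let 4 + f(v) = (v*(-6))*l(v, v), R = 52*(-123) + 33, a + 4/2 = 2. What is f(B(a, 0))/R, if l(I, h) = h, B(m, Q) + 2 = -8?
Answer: 604/6363 ≈ 0.094924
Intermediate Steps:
a = 0 (a = -2 + 2 = 0)
B(m, Q) = -10 (B(m, Q) = -2 - 8 = -10)
R = -6363 (R = -6396 + 33 = -6363)
f(v) = -4 - 6*v² (f(v) = -4 + (v*(-6))*v = -4 + (-6*v)*v = -4 - 6*v²)
f(B(a, 0))/R = (-4 - 6*(-10)²)/(-6363) = (-4 - 6*100)*(-1/6363) = (-4 - 600)*(-1/6363) = -604*(-1/6363) = 604/6363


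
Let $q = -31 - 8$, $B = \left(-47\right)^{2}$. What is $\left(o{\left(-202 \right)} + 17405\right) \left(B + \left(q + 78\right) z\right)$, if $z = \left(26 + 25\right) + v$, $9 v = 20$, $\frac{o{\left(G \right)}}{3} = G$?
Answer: $\frac{215934346}{3} \approx 7.1978 \cdot 10^{7}$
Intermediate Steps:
$o{\left(G \right)} = 3 G$
$v = \frac{20}{9}$ ($v = \frac{1}{9} \cdot 20 = \frac{20}{9} \approx 2.2222$)
$B = 2209$
$q = -39$ ($q = -31 - 8 = -39$)
$z = \frac{479}{9}$ ($z = \left(26 + 25\right) + \frac{20}{9} = 51 + \frac{20}{9} = \frac{479}{9} \approx 53.222$)
$\left(o{\left(-202 \right)} + 17405\right) \left(B + \left(q + 78\right) z\right) = \left(3 \left(-202\right) + 17405\right) \left(2209 + \left(-39 + 78\right) \frac{479}{9}\right) = \left(-606 + 17405\right) \left(2209 + 39 \cdot \frac{479}{9}\right) = 16799 \left(2209 + \frac{6227}{3}\right) = 16799 \cdot \frac{12854}{3} = \frac{215934346}{3}$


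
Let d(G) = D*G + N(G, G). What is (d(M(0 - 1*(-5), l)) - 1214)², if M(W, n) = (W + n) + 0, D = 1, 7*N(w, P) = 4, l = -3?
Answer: 71910400/49 ≈ 1.4676e+6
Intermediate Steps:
N(w, P) = 4/7 (N(w, P) = (⅐)*4 = 4/7)
M(W, n) = W + n
d(G) = 4/7 + G (d(G) = 1*G + 4/7 = G + 4/7 = 4/7 + G)
(d(M(0 - 1*(-5), l)) - 1214)² = ((4/7 + ((0 - 1*(-5)) - 3)) - 1214)² = ((4/7 + ((0 + 5) - 3)) - 1214)² = ((4/7 + (5 - 3)) - 1214)² = ((4/7 + 2) - 1214)² = (18/7 - 1214)² = (-8480/7)² = 71910400/49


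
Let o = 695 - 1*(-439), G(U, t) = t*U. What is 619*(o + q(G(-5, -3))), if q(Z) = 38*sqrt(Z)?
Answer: 701946 + 23522*sqrt(15) ≈ 7.9305e+5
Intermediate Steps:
G(U, t) = U*t
o = 1134 (o = 695 + 439 = 1134)
619*(o + q(G(-5, -3))) = 619*(1134 + 38*sqrt(-5*(-3))) = 619*(1134 + 38*sqrt(15)) = 701946 + 23522*sqrt(15)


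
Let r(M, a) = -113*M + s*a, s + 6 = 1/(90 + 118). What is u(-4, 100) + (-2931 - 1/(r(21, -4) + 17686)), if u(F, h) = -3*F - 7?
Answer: -2333552350/797523 ≈ -2926.0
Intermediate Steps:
s = -1247/208 (s = -6 + 1/(90 + 118) = -6 + 1/208 = -1247/208 ≈ -5.9952)
r(M, a) = -113*M - 1247*a/208
u(F, h) = -7 - 3*F
u(-4, 100) + (-2931 - 1/(r(21, -4) + 17686)) = (-7 - 3*(-4)) + (-2931 - 1/((-113*21 - 1247/208*(-4)) + 17686)) = (-7 + 12) + (-2931 - 1/((-2373 + 1247/52) + 17686)) = 5 + (-2931 - 1/(-122149/52 + 17686)) = 5 + (-2931 - 1/797523/52) = 5 + (-2931 - 1*52/797523) = 5 + (-2931 - 52/797523) = 5 - 2337539965/797523 = -2333552350/797523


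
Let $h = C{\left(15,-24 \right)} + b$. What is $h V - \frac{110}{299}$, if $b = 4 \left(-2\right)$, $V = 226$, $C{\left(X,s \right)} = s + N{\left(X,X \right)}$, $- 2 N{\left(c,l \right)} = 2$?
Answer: $- \frac{2230052}{299} \approx -7458.4$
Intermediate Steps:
$N{\left(c,l \right)} = -1$ ($N{\left(c,l \right)} = \left(- \frac{1}{2}\right) 2 = -1$)
$C{\left(X,s \right)} = -1 + s$ ($C{\left(X,s \right)} = s - 1 = -1 + s$)
$b = -8$
$h = -33$ ($h = \left(-1 - 24\right) - 8 = -25 - 8 = -33$)
$h V - \frac{110}{299} = \left(-33\right) 226 - \frac{110}{299} = -7458 - \frac{110}{299} = - \frac{2230052}{299}$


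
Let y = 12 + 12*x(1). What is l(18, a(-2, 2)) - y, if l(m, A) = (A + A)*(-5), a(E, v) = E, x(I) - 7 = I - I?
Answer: -76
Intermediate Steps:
x(I) = 7 (x(I) = 7 + (I - I) = 7 + 0 = 7)
l(m, A) = -10*A (l(m, A) = (2*A)*(-5) = -10*A)
y = 96 (y = 12 + 12*7 = 12 + 84 = 96)
l(18, a(-2, 2)) - y = -10*(-2) - 1*96 = 20 - 96 = -76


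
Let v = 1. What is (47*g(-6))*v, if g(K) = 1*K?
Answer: -282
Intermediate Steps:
g(K) = K
(47*g(-6))*v = (47*(-6))*1 = -282*1 = -282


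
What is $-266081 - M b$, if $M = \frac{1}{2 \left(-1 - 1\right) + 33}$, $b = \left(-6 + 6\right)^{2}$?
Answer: $-266081$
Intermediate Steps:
$b = 0$ ($b = 0^{2} = 0$)
$M = \frac{1}{29}$ ($M = \frac{1}{2 \left(-2\right) + 33} = \frac{1}{-4 + 33} = \frac{1}{29} \approx 0.034483$)
$-266081 - M b = -266081 - \frac{1}{29} \cdot 0 = -266081 - 0 = -266081 + 0 = -266081$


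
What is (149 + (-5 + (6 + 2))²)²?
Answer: 24964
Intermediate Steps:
(149 + (-5 + (6 + 2))²)² = (149 + (-5 + 8)²)² = (149 + 3²)² = (149 + 9)² = 158² = 24964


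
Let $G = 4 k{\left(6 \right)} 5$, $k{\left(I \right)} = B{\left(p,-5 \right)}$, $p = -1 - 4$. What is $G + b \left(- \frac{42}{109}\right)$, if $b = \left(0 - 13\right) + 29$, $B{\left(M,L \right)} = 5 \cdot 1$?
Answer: $\frac{10228}{109} \approx 93.835$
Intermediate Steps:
$p = -5$
$B{\left(M,L \right)} = 5$
$b = 16$ ($b = -13 + 29 = 16$)
$k{\left(I \right)} = 5$
$G = 100$ ($G = 4 \cdot 5 \cdot 5 = 20 \cdot 5 = 100$)
$G + b \left(- \frac{42}{109}\right) = 100 + 16 \left(- \frac{42}{109}\right) = 100 - \frac{672}{109} = \frac{10228}{109}$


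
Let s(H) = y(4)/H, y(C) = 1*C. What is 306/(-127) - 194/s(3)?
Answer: -37569/254 ≈ -147.91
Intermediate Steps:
y(C) = C
s(H) = 4/H
306/(-127) - 194/s(3) = 306/(-127) - 194/(4/3) = 306*(-1/127) - 194/(4*(⅓)) = -306/127 - 194/4/3 = -306/127 - 194*¾ = -306/127 - 291/2 = -37569/254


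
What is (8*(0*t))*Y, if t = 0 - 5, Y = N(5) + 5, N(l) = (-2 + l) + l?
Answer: 0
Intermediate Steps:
N(l) = -2 + 2*l
Y = 13 (Y = (-2 + 2*5) + 5 = (-2 + 10) + 5 = 8 + 5 = 13)
t = -5
(8*(0*t))*Y = (8*(0*(-5)))*13 = (8*0)*13 = 0*13 = 0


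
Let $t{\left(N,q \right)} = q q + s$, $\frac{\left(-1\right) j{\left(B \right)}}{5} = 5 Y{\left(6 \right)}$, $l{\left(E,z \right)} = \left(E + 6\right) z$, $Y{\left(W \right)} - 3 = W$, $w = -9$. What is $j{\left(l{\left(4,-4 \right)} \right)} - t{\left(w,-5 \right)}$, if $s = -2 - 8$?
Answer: $-240$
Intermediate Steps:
$Y{\left(W \right)} = 3 + W$
$s = -10$
$l{\left(E,z \right)} = z \left(6 + E\right)$ ($l{\left(E,z \right)} = \left(6 + E\right) z = z \left(6 + E\right)$)
$j{\left(B \right)} = -225$ ($j{\left(B \right)} = - 5 \cdot 5 \left(3 + 6\right) = - 5 \cdot 5 \cdot 9 = \left(-5\right) 45 = -225$)
$t{\left(N,q \right)} = -10 + q^{2}$ ($t{\left(N,q \right)} = q q - 10 = q^{2} - 10 = -10 + q^{2}$)
$j{\left(l{\left(4,-4 \right)} \right)} - t{\left(w,-5 \right)} = -225 - \left(-10 + \left(-5\right)^{2}\right) = -225 - \left(-10 + 25\right) = -225 - 15 = -240$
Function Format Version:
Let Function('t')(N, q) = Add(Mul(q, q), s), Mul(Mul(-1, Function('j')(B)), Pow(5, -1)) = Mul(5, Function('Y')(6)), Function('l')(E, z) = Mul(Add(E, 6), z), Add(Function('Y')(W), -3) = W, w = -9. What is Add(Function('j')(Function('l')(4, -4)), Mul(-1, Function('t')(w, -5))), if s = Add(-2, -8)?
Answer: -240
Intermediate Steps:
Function('Y')(W) = Add(3, W)
s = -10
Function('l')(E, z) = Mul(z, Add(6, E)) (Function('l')(E, z) = Mul(Add(6, E), z) = Mul(z, Add(6, E)))
Function('j')(B) = -225 (Function('j')(B) = Mul(-5, Mul(5, Add(3, 6))) = Mul(-5, Mul(5, 9)) = Mul(-5, 45) = -225)
Function('t')(N, q) = Add(-10, Pow(q, 2)) (Function('t')(N, q) = Add(Mul(q, q), -10) = Add(Pow(q, 2), -10) = Add(-10, Pow(q, 2)))
Add(Function('j')(Function('l')(4, -4)), Mul(-1, Function('t')(w, -5))) = Add(-225, Mul(-1, Add(-10, Pow(-5, 2)))) = Add(-225, Mul(-1, Add(-10, 25))) = Add(-225, Mul(-1, 15)) = Add(-225, -15) = -240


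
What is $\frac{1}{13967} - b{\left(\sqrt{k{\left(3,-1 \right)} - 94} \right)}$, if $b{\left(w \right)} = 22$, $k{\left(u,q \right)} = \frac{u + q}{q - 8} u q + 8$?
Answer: $- \frac{307273}{13967} \approx -22.0$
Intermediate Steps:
$k{\left(u,q \right)} = 8 + \frac{q u \left(q + u\right)}{-8 + q}$ ($k{\left(u,q \right)} = \frac{q + u}{-8 + q} u q + 8 = \frac{u \left(q + u\right)}{-8 + q} q + 8 = \frac{q u \left(q + u\right)}{-8 + q} + 8 = 8 + \frac{q u \left(q + u\right)}{-8 + q}$)
$\frac{1}{13967} - b{\left(\sqrt{k{\left(3,-1 \right)} - 94} \right)} = \frac{1}{13967} - 22 = - \frac{307273}{13967}$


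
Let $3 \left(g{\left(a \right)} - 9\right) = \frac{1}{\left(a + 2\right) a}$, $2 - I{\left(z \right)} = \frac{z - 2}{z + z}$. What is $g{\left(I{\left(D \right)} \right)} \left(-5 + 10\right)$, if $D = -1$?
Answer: $\frac{139}{3} \approx 46.333$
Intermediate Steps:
$I{\left(z \right)} = 2 - \frac{-2 + z}{2 z}$ ($I{\left(z \right)} = 2 - \frac{z - 2}{z + z} = 2 - \frac{-2 + z}{2 z}$)
$g{\left(a \right)} = 9 + \frac{1}{3 a \left(2 + a\right)}$ ($g{\left(a \right)} = 9 + \frac{\frac{1}{a + 2} \frac{1}{a}}{3} = 9 + \frac{\frac{1}{2 + a} \frac{1}{a}}{3} = 9 + \frac{\frac{1}{a} \frac{1}{2 + a}}{3} = 9 + \frac{1}{3 a \left(2 + a\right)}$)
$g{\left(I{\left(D \right)} \right)} \left(-5 + 10\right) = \frac{1 + 27 \left(\frac{3}{2} + \frac{1}{-1}\right)^{2} + 54 \left(\frac{3}{2} + \frac{1}{-1}\right)}{3 \left(\frac{3}{2} + \frac{1}{-1}\right) \left(2 + \left(\frac{3}{2} + \frac{1}{-1}\right)\right)} \left(-5 + 10\right) = \frac{1 + 27 \left(\frac{3}{2} - 1\right)^{2} + 54 \left(\frac{3}{2} - 1\right)}{3 \left(\frac{3}{2} - 1\right) \left(2 + \left(\frac{3}{2} - 1\right)\right)} 5 = \frac{\frac{1}{\frac{1}{2}} \left(1 + \frac{27}{4} + 54 \cdot \frac{1}{2}\right)}{3 \left(2 + \frac{1}{2}\right)} 5 = \frac{1}{3} \cdot 2 \frac{1}{\frac{5}{2}} \left(1 + 27 \cdot \frac{1}{4} + 27\right) 5 = \frac{1}{3} \cdot 2 \cdot \frac{2}{5} \left(1 + \frac{27}{4} + 27\right) 5 = \frac{1}{3} \cdot 2 \cdot \frac{2}{5} \cdot \frac{139}{4} \cdot 5 = \frac{139}{15} \cdot 5 = \frac{139}{3}$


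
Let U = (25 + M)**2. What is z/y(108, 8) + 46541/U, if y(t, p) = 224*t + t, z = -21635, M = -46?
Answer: 24920117/238140 ≈ 104.64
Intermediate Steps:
U = 441 (U = (25 - 46)**2 = (-21)**2 = 441)
y(t, p) = 225*t
z/y(108, 8) + 46541/U = -21635/(225*108) + 46541/441 = -21635/24300 + 46541*(1/441) = -21635*1/24300 + 46541/441 = -4327/4860 + 46541/441 = 24920117/238140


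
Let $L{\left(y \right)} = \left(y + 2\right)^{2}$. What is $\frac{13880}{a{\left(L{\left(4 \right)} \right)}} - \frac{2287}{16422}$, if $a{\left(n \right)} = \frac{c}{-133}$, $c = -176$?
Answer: $\frac{947352074}{90321} \approx 10489.0$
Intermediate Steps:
$L{\left(y \right)} = \left(2 + y\right)^{2}$
$a{\left(n \right)} = \frac{176}{133}$ ($a{\left(n \right)} = - \frac{176}{-133} = \left(-176\right) \left(- \frac{1}{133}\right) = \frac{176}{133}$)
$\frac{13880}{a{\left(L{\left(4 \right)} \right)}} - \frac{2287}{16422} = \frac{13880}{\frac{176}{133}} - \frac{2287}{16422} = 13880 \cdot \frac{133}{176} - \frac{2287}{16422} = \frac{230755}{22} - \frac{2287}{16422} = \frac{947352074}{90321}$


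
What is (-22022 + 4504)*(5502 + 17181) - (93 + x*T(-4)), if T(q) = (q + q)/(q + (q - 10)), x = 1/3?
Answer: -10728743953/27 ≈ -3.9736e+8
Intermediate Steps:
x = ⅓ ≈ 0.33333
T(q) = 2*q/(-10 + 2*q) (T(q) = (2*q)/(q + (-10 + q)) = (2*q)/(-10 + 2*q) = 2*q/(-10 + 2*q))
(-22022 + 4504)*(5502 + 17181) - (93 + x*T(-4)) = (-22022 + 4504)*(5502 + 17181) - (93 + (-4/(-5 - 4))/3) = -17518*22683 - (93 + (-4/(-9))/3) = -397360794 - (93 + (-4*(-⅑))/3) = -397360794 - (93 + (⅓)*(4/9)) = -397360794 - (93 + 4/27) = -397360794 - 1*2515/27 = -397360794 - 2515/27 = -10728743953/27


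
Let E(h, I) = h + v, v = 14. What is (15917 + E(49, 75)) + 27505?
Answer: 43485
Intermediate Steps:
E(h, I) = 14 + h (E(h, I) = h + 14 = 14 + h)
(15917 + E(49, 75)) + 27505 = (15917 + (14 + 49)) + 27505 = (15917 + 63) + 27505 = 15980 + 27505 = 43485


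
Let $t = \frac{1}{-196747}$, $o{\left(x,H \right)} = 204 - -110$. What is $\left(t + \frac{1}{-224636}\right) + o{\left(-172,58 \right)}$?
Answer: $\frac{13877687733505}{44196459092} \approx 314.0$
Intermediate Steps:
$o{\left(x,H \right)} = 314$ ($o{\left(x,H \right)} = 204 + 110 = 314$)
$t = - \frac{1}{196747} \approx -5.0827 \cdot 10^{-6}$
$\left(t + \frac{1}{-224636}\right) + o{\left(-172,58 \right)} = \left(- \frac{1}{196747} + \frac{1}{-224636}\right) + 314 = \left(- \frac{1}{196747} - \frac{1}{224636}\right) + 314 = - \frac{421383}{44196459092} + 314 = \frac{13877687733505}{44196459092}$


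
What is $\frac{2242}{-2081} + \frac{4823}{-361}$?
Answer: $- \frac{10846025}{751241} \approx -14.437$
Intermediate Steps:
$\frac{2242}{-2081} + \frac{4823}{-361} = 2242 \left(- \frac{1}{2081}\right) + 4823 \left(- \frac{1}{361}\right) = - \frac{2242}{2081} - \frac{4823}{361} = - \frac{10846025}{751241}$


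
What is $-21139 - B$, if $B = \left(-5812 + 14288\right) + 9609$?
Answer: $-39224$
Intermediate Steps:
$B = 18085$ ($B = 8476 + 9609 = 18085$)
$-21139 - B = -21139 - 18085 = -39224$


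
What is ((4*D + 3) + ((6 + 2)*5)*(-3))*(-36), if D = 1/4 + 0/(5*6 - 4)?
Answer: 4176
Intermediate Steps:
D = ¼ (D = ¼ + 0/(30 - 4) = ¼ + 0/26 = ¼ + 0*(1/26) = ¼ + 0 = ¼ ≈ 0.25000)
((4*D + 3) + ((6 + 2)*5)*(-3))*(-36) = ((4*(¼) + 3) + ((6 + 2)*5)*(-3))*(-36) = ((1 + 3) + (8*5)*(-3))*(-36) = (4 + 40*(-3))*(-36) = (4 - 120)*(-36) = -116*(-36) = 4176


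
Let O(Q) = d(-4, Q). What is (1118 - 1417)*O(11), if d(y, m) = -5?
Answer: 1495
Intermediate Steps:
O(Q) = -5
(1118 - 1417)*O(11) = (1118 - 1417)*(-5) = -299*(-5) = 1495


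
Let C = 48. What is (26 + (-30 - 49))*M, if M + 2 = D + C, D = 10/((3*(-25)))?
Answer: -36464/15 ≈ -2430.9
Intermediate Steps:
D = -2/15 (D = 10/(-75) = 10*(-1/75) = -2/15 ≈ -0.13333)
M = 688/15 (M = -2 + (-2/15 + 48) = -2 + 718/15 = 688/15 ≈ 45.867)
(26 + (-30 - 49))*M = (26 + (-30 - 49))*(688/15) = (26 - 79)*(688/15) = -53*688/15 = -36464/15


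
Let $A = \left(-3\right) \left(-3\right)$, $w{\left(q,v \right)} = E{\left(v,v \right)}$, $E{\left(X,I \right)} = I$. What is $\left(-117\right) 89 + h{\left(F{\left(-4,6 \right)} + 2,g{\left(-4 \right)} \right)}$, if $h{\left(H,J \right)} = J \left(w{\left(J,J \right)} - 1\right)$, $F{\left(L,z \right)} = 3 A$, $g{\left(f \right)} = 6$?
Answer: $-10383$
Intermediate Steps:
$w{\left(q,v \right)} = v$
$A = 9$
$F{\left(L,z \right)} = 27$ ($F{\left(L,z \right)} = 3 \cdot 9 = 27$)
$h{\left(H,J \right)} = J \left(-1 + J\right)$ ($h{\left(H,J \right)} = J \left(J - 1\right) = J \left(-1 + J\right)$)
$\left(-117\right) 89 + h{\left(F{\left(-4,6 \right)} + 2,g{\left(-4 \right)} \right)} = \left(-117\right) 89 + 6 \left(-1 + 6\right) = -10413 + 6 \cdot 5 = -10413 + 30 = -10383$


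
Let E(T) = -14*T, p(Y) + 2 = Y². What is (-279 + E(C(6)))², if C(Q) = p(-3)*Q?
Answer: 751689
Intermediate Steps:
p(Y) = -2 + Y²
C(Q) = 7*Q (C(Q) = (-2 + (-3)²)*Q = (-2 + 9)*Q = 7*Q)
(-279 + E(C(6)))² = (-279 - 98*6)² = (-279 - 14*42)² = (-279 - 588)² = (-867)² = 751689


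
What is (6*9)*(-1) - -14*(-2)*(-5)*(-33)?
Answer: -4674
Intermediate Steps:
(6*9)*(-1) - -14*(-2)*(-5)*(-33) = 54*(-1) - 28*(-5)*(-33) = -54 - (-140)*(-33) = -54 - 1*4620 = -54 - 4620 = -4674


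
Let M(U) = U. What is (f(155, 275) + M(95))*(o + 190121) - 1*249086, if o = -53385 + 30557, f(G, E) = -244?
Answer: -25175743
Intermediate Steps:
o = -22828
(f(155, 275) + M(95))*(o + 190121) - 1*249086 = (-244 + 95)*(-22828 + 190121) - 1*249086 = -149*167293 - 249086 = -24926657 - 249086 = -25175743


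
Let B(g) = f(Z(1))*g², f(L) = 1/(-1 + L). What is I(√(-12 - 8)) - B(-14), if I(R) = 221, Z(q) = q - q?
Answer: 417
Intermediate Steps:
Z(q) = 0
B(g) = -g² (B(g) = g²/(-1 + 0) = g²/(-1) = -g²)
I(√(-12 - 8)) - B(-14) = 221 - (-1)*(-14)² = 221 - (-1)*196 = 221 - 1*(-196) = 221 + 196 = 417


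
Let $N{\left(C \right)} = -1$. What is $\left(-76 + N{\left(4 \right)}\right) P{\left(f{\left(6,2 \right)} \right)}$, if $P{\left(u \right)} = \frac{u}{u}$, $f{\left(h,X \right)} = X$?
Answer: $-77$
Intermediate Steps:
$P{\left(u \right)} = 1$
$\left(-76 + N{\left(4 \right)}\right) P{\left(f{\left(6,2 \right)} \right)} = \left(-76 - 1\right) 1 = \left(-77\right) 1 = -77$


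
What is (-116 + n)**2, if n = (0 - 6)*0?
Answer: 13456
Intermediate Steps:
n = 0 (n = -6*0 = 0)
(-116 + n)**2 = (-116 + 0)**2 = (-116)**2 = 13456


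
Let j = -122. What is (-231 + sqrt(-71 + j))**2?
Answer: (231 - I*sqrt(193))**2 ≈ 53168.0 - 6418.3*I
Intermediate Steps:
(-231 + sqrt(-71 + j))**2 = (-231 + sqrt(-71 - 122))**2 = (-231 + sqrt(-193))**2 = (-231 + I*sqrt(193))**2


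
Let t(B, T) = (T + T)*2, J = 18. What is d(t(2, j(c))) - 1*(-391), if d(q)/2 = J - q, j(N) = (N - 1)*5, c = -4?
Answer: 627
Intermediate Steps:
j(N) = -5 + 5*N (j(N) = (-1 + N)*5 = -5 + 5*N)
t(B, T) = 4*T (t(B, T) = (2*T)*2 = 4*T)
d(q) = 36 - 2*q (d(q) = 2*(18 - q) = 36 - 2*q)
d(t(2, j(c))) - 1*(-391) = (36 - 8*(-5 + 5*(-4))) - 1*(-391) = (36 - 8*(-5 - 20)) + 391 = (36 - 8*(-25)) + 391 = (36 - 2*(-100)) + 391 = (36 + 200) + 391 = 236 + 391 = 627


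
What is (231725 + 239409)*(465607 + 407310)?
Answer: 411260877878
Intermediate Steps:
(231725 + 239409)*(465607 + 407310) = 471134*872917 = 411260877878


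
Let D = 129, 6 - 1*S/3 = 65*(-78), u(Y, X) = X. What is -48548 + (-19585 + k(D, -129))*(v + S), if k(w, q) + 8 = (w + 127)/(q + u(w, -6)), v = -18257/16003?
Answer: -644702170814737/2160405 ≈ -2.9842e+8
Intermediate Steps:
S = 15228 (S = 18 - 195*(-78) = 18 - 3*(-5070) = 18 + 15210 = 15228)
v = -18257/16003 (v = -18257*1/16003 = -18257/16003 ≈ -1.1408)
k(w, q) = -8 + (127 + w)/(-6 + q) (k(w, q) = -8 + (w + 127)/(q - 6) = -8 + (127 + w)/(-6 + q))
-48548 + (-19585 + k(D, -129))*(v + S) = -48548 + (-19585 + (175 + 129 - 8*(-129))/(-6 - 129))*(-18257/16003 + 15228) = -48548 + (-19585 + (175 + 129 + 1032)/(-135))*(243675427/16003) = -48548 + (-19585 - 1/135*1336)*(243675427/16003) = -48548 + (-19585 - 1336/135)*(243675427/16003) = -48548 - 2645311/135*243675427/16003 = -48548 - 644597287472797/2160405 = -644702170814737/2160405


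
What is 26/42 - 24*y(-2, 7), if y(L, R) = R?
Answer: -3515/21 ≈ -167.38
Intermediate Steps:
26/42 - 24*y(-2, 7) = 26/42 - 24*7 = 26*(1/42) - 168 = 13/21 - 168 = -3515/21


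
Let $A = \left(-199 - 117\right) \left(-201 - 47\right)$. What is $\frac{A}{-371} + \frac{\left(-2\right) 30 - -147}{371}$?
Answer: $-211$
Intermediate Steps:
$A = 78368$ ($A = \left(-316\right) \left(-248\right) = 78368$)
$\frac{A}{-371} + \frac{\left(-2\right) 30 - -147}{371} = \frac{78368}{-371} + \frac{\left(-2\right) 30 - -147}{371} = 78368 \left(- \frac{1}{371}\right) + \left(-60 + 147\right) \frac{1}{371} = - \frac{78368}{371} + 87 \cdot \frac{1}{371} = - \frac{78368}{371} + \frac{87}{371} = -211$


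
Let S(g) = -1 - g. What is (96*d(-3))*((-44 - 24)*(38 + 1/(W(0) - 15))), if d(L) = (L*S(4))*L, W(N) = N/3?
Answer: 11143296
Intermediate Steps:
W(N) = N/3 (W(N) = N*(⅓) = N/3)
d(L) = -5*L² (d(L) = (L*(-1 - 1*4))*L = (L*(-1 - 4))*L = (L*(-5))*L = (-5*L)*L = -5*L²)
(96*d(-3))*((-44 - 24)*(38 + 1/(W(0) - 15))) = (96*(-5*(-3)²))*((-44 - 24)*(38 + 1/((⅓)*0 - 15))) = (96*(-5*9))*(-68*(38 + 1/(0 - 15))) = (96*(-45))*(-68*(38 + 1/(-15))) = -(-293760)*(38 - 1/15) = -(-293760)*569/15 = -4320*(-38692/15) = 11143296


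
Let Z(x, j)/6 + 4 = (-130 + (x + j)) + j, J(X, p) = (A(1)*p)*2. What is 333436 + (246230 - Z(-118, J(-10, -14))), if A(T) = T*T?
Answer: 581514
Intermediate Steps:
A(T) = T²
J(X, p) = 2*p (J(X, p) = (1²*p)*2 = (1*p)*2 = p*2 = 2*p)
Z(x, j) = -804 + 6*x + 12*j (Z(x, j) = -24 + 6*((-130 + (x + j)) + j) = -24 + 6*((-130 + (j + x)) + j) = -24 + 6*((-130 + j + x) + j) = -24 + 6*(-130 + x + 2*j) = -24 + (-780 + 6*x + 12*j) = -804 + 6*x + 12*j)
333436 + (246230 - Z(-118, J(-10, -14))) = 333436 + (246230 - (-804 + 6*(-118) + 12*(2*(-14)))) = 333436 + (246230 - (-804 - 708 + 12*(-28))) = 333436 + (246230 - (-804 - 708 - 336)) = 333436 + (246230 - 1*(-1848)) = 333436 + (246230 + 1848) = 333436 + 248078 = 581514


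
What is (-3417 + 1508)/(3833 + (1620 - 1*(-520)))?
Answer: -1909/5973 ≈ -0.31960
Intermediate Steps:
(-3417 + 1508)/(3833 + (1620 - 1*(-520))) = -1909/(3833 + (1620 + 520)) = -1909/(3833 + 2140) = -1909/5973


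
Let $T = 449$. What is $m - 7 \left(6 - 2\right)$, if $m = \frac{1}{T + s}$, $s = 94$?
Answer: $- \frac{15203}{543} \approx -27.998$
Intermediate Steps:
$m = \frac{1}{543}$ ($m = \frac{1}{449 + 94} = \frac{1}{543} \approx 0.0018416$)
$m - 7 \left(6 - 2\right) = \frac{1}{543} - 7 \left(6 - 2\right) = \frac{1}{543} - 28 = - \frac{15203}{543}$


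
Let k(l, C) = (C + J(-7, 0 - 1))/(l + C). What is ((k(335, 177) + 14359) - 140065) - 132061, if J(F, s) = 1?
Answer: -65988263/256 ≈ -2.5777e+5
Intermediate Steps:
k(l, C) = (1 + C)/(C + l) (k(l, C) = (C + 1)/(l + C) = (1 + C)/(C + l))
((k(335, 177) + 14359) - 140065) - 132061 = (((1 + 177)/(177 + 335) + 14359) - 140065) - 132061 = ((178/512 + 14359) - 140065) - 132061 = (((1/512)*178 + 14359) - 140065) - 132061 = ((89/256 + 14359) - 140065) - 132061 = (3675993/256 - 140065) - 132061 = -32180647/256 - 132061 = -65988263/256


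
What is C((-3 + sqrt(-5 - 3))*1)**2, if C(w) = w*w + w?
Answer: -196 + 40*I*sqrt(2) ≈ -196.0 + 56.569*I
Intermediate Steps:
C(w) = w + w**2 (C(w) = w**2 + w = w + w**2)
C((-3 + sqrt(-5 - 3))*1)**2 = (((-3 + sqrt(-5 - 3))*1)*(1 + (-3 + sqrt(-5 - 3))*1))**2 = (((-3 + sqrt(-8))*1)*(1 + (-3 + sqrt(-8))*1))**2 = (((-3 + 2*I*sqrt(2))*1)*(1 + (-3 + 2*I*sqrt(2))*1))**2 = ((-3 + 2*I*sqrt(2))*(1 + (-3 + 2*I*sqrt(2))))**2 = ((-3 + 2*I*sqrt(2))*(-2 + 2*I*sqrt(2)))**2 = (-3 + 2*I*sqrt(2))**2*(-2 + 2*I*sqrt(2))**2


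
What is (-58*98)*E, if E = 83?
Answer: -471772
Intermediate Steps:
(-58*98)*E = -58*98*83 = -5684*83 = -471772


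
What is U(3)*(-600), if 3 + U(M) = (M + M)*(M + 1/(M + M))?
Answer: -9600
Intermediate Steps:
U(M) = -3 + 2*M*(M + 1/(2*M)) (U(M) = -3 + (M + M)*(M + 1/(M + M)) = -3 + (2*M)*(M + 1/(2*M)) = -3 + 2*M*(M + 1/(2*M)))
U(3)*(-600) = (-2 + 2*3²)*(-600) = (-2 + 2*9)*(-600) = (-2 + 18)*(-600) = 16*(-600) = -9600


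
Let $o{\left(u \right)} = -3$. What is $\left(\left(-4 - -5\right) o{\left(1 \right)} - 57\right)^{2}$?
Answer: $3600$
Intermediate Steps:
$\left(\left(-4 - -5\right) o{\left(1 \right)} - 57\right)^{2} = \left(\left(-4 - -5\right) \left(-3\right) - 57\right)^{2} = \left(\left(-4 + 5\right) \left(-3\right) - 57\right)^{2} = \left(1 \left(-3\right) - 57\right)^{2} = \left(-3 - 57\right)^{2} = \left(-60\right)^{2} = 3600$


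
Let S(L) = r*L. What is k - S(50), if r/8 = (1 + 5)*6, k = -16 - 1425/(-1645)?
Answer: -4742579/329 ≈ -14415.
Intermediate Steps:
k = -4979/329 (k = -16 - 1425*(-1/1645) = -16 + 285/329 = -4979/329 ≈ -15.134)
r = 288 (r = 8*((1 + 5)*6) = 8*(6*6) = 8*36 = 288)
S(L) = 288*L
k - S(50) = -4979/329 - 288*50 = -4979/329 - 1*14400 = -4979/329 - 14400 = -4742579/329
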